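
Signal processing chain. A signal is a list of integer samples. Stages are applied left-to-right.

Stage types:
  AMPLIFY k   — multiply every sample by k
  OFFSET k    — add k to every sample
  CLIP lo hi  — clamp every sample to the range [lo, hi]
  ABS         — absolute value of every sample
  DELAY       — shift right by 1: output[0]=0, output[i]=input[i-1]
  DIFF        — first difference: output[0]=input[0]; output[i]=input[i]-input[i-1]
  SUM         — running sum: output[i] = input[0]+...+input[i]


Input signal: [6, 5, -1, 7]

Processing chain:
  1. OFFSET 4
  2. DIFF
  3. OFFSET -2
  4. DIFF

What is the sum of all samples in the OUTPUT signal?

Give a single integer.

Answer: 6

Derivation:
Input: [6, 5, -1, 7]
Stage 1 (OFFSET 4): 6+4=10, 5+4=9, -1+4=3, 7+4=11 -> [10, 9, 3, 11]
Stage 2 (DIFF): s[0]=10, 9-10=-1, 3-9=-6, 11-3=8 -> [10, -1, -6, 8]
Stage 3 (OFFSET -2): 10+-2=8, -1+-2=-3, -6+-2=-8, 8+-2=6 -> [8, -3, -8, 6]
Stage 4 (DIFF): s[0]=8, -3-8=-11, -8--3=-5, 6--8=14 -> [8, -11, -5, 14]
Output sum: 6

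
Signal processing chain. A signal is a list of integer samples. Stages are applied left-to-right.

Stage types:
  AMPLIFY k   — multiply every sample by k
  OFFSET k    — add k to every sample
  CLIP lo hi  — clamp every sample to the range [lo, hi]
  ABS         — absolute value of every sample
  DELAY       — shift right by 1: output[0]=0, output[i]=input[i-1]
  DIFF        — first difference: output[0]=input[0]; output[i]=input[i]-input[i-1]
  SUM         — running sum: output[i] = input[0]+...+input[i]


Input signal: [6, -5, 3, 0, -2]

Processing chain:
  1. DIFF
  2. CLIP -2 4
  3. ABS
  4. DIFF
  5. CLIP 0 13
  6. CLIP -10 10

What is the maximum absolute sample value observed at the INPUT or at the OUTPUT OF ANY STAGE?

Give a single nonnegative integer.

Input: [6, -5, 3, 0, -2] (max |s|=6)
Stage 1 (DIFF): s[0]=6, -5-6=-11, 3--5=8, 0-3=-3, -2-0=-2 -> [6, -11, 8, -3, -2] (max |s|=11)
Stage 2 (CLIP -2 4): clip(6,-2,4)=4, clip(-11,-2,4)=-2, clip(8,-2,4)=4, clip(-3,-2,4)=-2, clip(-2,-2,4)=-2 -> [4, -2, 4, -2, -2] (max |s|=4)
Stage 3 (ABS): |4|=4, |-2|=2, |4|=4, |-2|=2, |-2|=2 -> [4, 2, 4, 2, 2] (max |s|=4)
Stage 4 (DIFF): s[0]=4, 2-4=-2, 4-2=2, 2-4=-2, 2-2=0 -> [4, -2, 2, -2, 0] (max |s|=4)
Stage 5 (CLIP 0 13): clip(4,0,13)=4, clip(-2,0,13)=0, clip(2,0,13)=2, clip(-2,0,13)=0, clip(0,0,13)=0 -> [4, 0, 2, 0, 0] (max |s|=4)
Stage 6 (CLIP -10 10): clip(4,-10,10)=4, clip(0,-10,10)=0, clip(2,-10,10)=2, clip(0,-10,10)=0, clip(0,-10,10)=0 -> [4, 0, 2, 0, 0] (max |s|=4)
Overall max amplitude: 11

Answer: 11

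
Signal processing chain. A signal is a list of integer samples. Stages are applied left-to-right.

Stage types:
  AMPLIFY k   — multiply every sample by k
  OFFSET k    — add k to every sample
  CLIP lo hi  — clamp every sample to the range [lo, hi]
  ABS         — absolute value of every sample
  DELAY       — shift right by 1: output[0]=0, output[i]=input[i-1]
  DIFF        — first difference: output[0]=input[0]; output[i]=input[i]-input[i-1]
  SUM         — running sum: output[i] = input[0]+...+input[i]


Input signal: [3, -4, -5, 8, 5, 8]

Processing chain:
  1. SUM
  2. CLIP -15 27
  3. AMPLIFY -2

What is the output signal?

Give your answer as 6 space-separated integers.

Answer: -6 2 12 -4 -14 -30

Derivation:
Input: [3, -4, -5, 8, 5, 8]
Stage 1 (SUM): sum[0..0]=3, sum[0..1]=-1, sum[0..2]=-6, sum[0..3]=2, sum[0..4]=7, sum[0..5]=15 -> [3, -1, -6, 2, 7, 15]
Stage 2 (CLIP -15 27): clip(3,-15,27)=3, clip(-1,-15,27)=-1, clip(-6,-15,27)=-6, clip(2,-15,27)=2, clip(7,-15,27)=7, clip(15,-15,27)=15 -> [3, -1, -6, 2, 7, 15]
Stage 3 (AMPLIFY -2): 3*-2=-6, -1*-2=2, -6*-2=12, 2*-2=-4, 7*-2=-14, 15*-2=-30 -> [-6, 2, 12, -4, -14, -30]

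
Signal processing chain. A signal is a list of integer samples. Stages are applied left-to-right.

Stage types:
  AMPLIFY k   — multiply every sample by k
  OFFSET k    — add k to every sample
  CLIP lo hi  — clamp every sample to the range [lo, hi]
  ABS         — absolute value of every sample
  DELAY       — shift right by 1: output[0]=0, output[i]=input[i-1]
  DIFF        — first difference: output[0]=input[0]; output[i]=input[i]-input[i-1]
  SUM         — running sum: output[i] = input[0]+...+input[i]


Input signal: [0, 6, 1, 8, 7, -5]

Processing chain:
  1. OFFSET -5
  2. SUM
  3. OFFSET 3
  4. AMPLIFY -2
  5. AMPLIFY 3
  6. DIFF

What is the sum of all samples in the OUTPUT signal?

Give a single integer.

Input: [0, 6, 1, 8, 7, -5]
Stage 1 (OFFSET -5): 0+-5=-5, 6+-5=1, 1+-5=-4, 8+-5=3, 7+-5=2, -5+-5=-10 -> [-5, 1, -4, 3, 2, -10]
Stage 2 (SUM): sum[0..0]=-5, sum[0..1]=-4, sum[0..2]=-8, sum[0..3]=-5, sum[0..4]=-3, sum[0..5]=-13 -> [-5, -4, -8, -5, -3, -13]
Stage 3 (OFFSET 3): -5+3=-2, -4+3=-1, -8+3=-5, -5+3=-2, -3+3=0, -13+3=-10 -> [-2, -1, -5, -2, 0, -10]
Stage 4 (AMPLIFY -2): -2*-2=4, -1*-2=2, -5*-2=10, -2*-2=4, 0*-2=0, -10*-2=20 -> [4, 2, 10, 4, 0, 20]
Stage 5 (AMPLIFY 3): 4*3=12, 2*3=6, 10*3=30, 4*3=12, 0*3=0, 20*3=60 -> [12, 6, 30, 12, 0, 60]
Stage 6 (DIFF): s[0]=12, 6-12=-6, 30-6=24, 12-30=-18, 0-12=-12, 60-0=60 -> [12, -6, 24, -18, -12, 60]
Output sum: 60

Answer: 60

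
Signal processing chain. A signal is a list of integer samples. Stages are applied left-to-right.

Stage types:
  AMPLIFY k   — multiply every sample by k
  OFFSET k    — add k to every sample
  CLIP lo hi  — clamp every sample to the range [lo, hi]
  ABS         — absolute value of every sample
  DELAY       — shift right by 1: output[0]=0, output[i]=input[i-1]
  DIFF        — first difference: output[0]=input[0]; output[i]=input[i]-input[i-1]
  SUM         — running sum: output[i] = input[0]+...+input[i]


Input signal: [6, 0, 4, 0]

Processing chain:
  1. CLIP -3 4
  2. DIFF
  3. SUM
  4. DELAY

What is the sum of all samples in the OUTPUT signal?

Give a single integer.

Input: [6, 0, 4, 0]
Stage 1 (CLIP -3 4): clip(6,-3,4)=4, clip(0,-3,4)=0, clip(4,-3,4)=4, clip(0,-3,4)=0 -> [4, 0, 4, 0]
Stage 2 (DIFF): s[0]=4, 0-4=-4, 4-0=4, 0-4=-4 -> [4, -4, 4, -4]
Stage 3 (SUM): sum[0..0]=4, sum[0..1]=0, sum[0..2]=4, sum[0..3]=0 -> [4, 0, 4, 0]
Stage 4 (DELAY): [0, 4, 0, 4] = [0, 4, 0, 4] -> [0, 4, 0, 4]
Output sum: 8

Answer: 8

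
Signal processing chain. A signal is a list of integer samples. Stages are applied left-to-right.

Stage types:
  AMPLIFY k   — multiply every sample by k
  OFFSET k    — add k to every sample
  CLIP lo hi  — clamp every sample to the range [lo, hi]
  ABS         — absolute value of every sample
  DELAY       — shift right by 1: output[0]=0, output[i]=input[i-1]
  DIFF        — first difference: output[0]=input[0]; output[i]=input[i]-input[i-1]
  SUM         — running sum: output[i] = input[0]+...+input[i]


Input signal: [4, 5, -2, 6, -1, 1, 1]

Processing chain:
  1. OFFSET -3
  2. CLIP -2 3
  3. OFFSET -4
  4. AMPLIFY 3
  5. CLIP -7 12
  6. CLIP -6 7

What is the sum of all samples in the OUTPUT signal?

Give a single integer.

Input: [4, 5, -2, 6, -1, 1, 1]
Stage 1 (OFFSET -3): 4+-3=1, 5+-3=2, -2+-3=-5, 6+-3=3, -1+-3=-4, 1+-3=-2, 1+-3=-2 -> [1, 2, -5, 3, -4, -2, -2]
Stage 2 (CLIP -2 3): clip(1,-2,3)=1, clip(2,-2,3)=2, clip(-5,-2,3)=-2, clip(3,-2,3)=3, clip(-4,-2,3)=-2, clip(-2,-2,3)=-2, clip(-2,-2,3)=-2 -> [1, 2, -2, 3, -2, -2, -2]
Stage 3 (OFFSET -4): 1+-4=-3, 2+-4=-2, -2+-4=-6, 3+-4=-1, -2+-4=-6, -2+-4=-6, -2+-4=-6 -> [-3, -2, -6, -1, -6, -6, -6]
Stage 4 (AMPLIFY 3): -3*3=-9, -2*3=-6, -6*3=-18, -1*3=-3, -6*3=-18, -6*3=-18, -6*3=-18 -> [-9, -6, -18, -3, -18, -18, -18]
Stage 5 (CLIP -7 12): clip(-9,-7,12)=-7, clip(-6,-7,12)=-6, clip(-18,-7,12)=-7, clip(-3,-7,12)=-3, clip(-18,-7,12)=-7, clip(-18,-7,12)=-7, clip(-18,-7,12)=-7 -> [-7, -6, -7, -3, -7, -7, -7]
Stage 6 (CLIP -6 7): clip(-7,-6,7)=-6, clip(-6,-6,7)=-6, clip(-7,-6,7)=-6, clip(-3,-6,7)=-3, clip(-7,-6,7)=-6, clip(-7,-6,7)=-6, clip(-7,-6,7)=-6 -> [-6, -6, -6, -3, -6, -6, -6]
Output sum: -39

Answer: -39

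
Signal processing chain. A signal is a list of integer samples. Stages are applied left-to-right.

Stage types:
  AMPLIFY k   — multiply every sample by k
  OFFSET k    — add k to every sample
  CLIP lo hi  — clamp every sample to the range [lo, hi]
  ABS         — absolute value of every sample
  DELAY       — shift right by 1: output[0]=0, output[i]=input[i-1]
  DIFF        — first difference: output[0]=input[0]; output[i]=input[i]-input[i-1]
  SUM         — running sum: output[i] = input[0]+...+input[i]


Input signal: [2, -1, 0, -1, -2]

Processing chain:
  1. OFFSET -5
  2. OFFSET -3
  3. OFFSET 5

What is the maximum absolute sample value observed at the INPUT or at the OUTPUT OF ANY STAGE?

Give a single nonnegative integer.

Answer: 10

Derivation:
Input: [2, -1, 0, -1, -2] (max |s|=2)
Stage 1 (OFFSET -5): 2+-5=-3, -1+-5=-6, 0+-5=-5, -1+-5=-6, -2+-5=-7 -> [-3, -6, -5, -6, -7] (max |s|=7)
Stage 2 (OFFSET -3): -3+-3=-6, -6+-3=-9, -5+-3=-8, -6+-3=-9, -7+-3=-10 -> [-6, -9, -8, -9, -10] (max |s|=10)
Stage 3 (OFFSET 5): -6+5=-1, -9+5=-4, -8+5=-3, -9+5=-4, -10+5=-5 -> [-1, -4, -3, -4, -5] (max |s|=5)
Overall max amplitude: 10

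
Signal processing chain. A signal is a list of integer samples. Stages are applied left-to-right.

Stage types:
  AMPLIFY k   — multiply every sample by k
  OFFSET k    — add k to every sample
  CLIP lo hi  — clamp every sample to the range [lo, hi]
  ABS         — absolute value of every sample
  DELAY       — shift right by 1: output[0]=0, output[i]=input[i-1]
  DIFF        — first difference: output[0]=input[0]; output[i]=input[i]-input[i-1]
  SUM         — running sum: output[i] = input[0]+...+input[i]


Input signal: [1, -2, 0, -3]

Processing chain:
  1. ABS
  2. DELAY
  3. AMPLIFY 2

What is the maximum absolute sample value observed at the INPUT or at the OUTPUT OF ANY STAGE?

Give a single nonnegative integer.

Input: [1, -2, 0, -3] (max |s|=3)
Stage 1 (ABS): |1|=1, |-2|=2, |0|=0, |-3|=3 -> [1, 2, 0, 3] (max |s|=3)
Stage 2 (DELAY): [0, 1, 2, 0] = [0, 1, 2, 0] -> [0, 1, 2, 0] (max |s|=2)
Stage 3 (AMPLIFY 2): 0*2=0, 1*2=2, 2*2=4, 0*2=0 -> [0, 2, 4, 0] (max |s|=4)
Overall max amplitude: 4

Answer: 4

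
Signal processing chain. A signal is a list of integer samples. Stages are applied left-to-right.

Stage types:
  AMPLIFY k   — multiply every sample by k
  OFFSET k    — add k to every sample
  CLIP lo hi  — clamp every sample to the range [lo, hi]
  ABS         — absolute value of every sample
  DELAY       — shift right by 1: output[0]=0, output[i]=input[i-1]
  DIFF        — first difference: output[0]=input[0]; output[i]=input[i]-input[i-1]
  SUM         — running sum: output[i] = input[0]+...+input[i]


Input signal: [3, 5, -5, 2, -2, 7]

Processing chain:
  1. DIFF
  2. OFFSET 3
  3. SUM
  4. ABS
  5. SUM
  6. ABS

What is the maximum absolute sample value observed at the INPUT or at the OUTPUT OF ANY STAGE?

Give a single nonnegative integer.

Answer: 73

Derivation:
Input: [3, 5, -5, 2, -2, 7] (max |s|=7)
Stage 1 (DIFF): s[0]=3, 5-3=2, -5-5=-10, 2--5=7, -2-2=-4, 7--2=9 -> [3, 2, -10, 7, -4, 9] (max |s|=10)
Stage 2 (OFFSET 3): 3+3=6, 2+3=5, -10+3=-7, 7+3=10, -4+3=-1, 9+3=12 -> [6, 5, -7, 10, -1, 12] (max |s|=12)
Stage 3 (SUM): sum[0..0]=6, sum[0..1]=11, sum[0..2]=4, sum[0..3]=14, sum[0..4]=13, sum[0..5]=25 -> [6, 11, 4, 14, 13, 25] (max |s|=25)
Stage 4 (ABS): |6|=6, |11|=11, |4|=4, |14|=14, |13|=13, |25|=25 -> [6, 11, 4, 14, 13, 25] (max |s|=25)
Stage 5 (SUM): sum[0..0]=6, sum[0..1]=17, sum[0..2]=21, sum[0..3]=35, sum[0..4]=48, sum[0..5]=73 -> [6, 17, 21, 35, 48, 73] (max |s|=73)
Stage 6 (ABS): |6|=6, |17|=17, |21|=21, |35|=35, |48|=48, |73|=73 -> [6, 17, 21, 35, 48, 73] (max |s|=73)
Overall max amplitude: 73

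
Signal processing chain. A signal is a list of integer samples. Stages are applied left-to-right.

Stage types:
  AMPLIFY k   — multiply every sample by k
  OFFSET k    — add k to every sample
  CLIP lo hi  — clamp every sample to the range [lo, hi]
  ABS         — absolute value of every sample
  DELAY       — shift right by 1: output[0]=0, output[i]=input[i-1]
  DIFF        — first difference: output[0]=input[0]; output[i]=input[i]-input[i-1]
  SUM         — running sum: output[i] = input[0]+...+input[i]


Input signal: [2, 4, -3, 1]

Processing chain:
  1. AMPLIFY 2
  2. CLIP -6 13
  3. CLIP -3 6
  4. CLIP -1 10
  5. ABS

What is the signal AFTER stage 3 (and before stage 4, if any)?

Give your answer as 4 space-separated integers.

Answer: 4 6 -3 2

Derivation:
Input: [2, 4, -3, 1]
Stage 1 (AMPLIFY 2): 2*2=4, 4*2=8, -3*2=-6, 1*2=2 -> [4, 8, -6, 2]
Stage 2 (CLIP -6 13): clip(4,-6,13)=4, clip(8,-6,13)=8, clip(-6,-6,13)=-6, clip(2,-6,13)=2 -> [4, 8, -6, 2]
Stage 3 (CLIP -3 6): clip(4,-3,6)=4, clip(8,-3,6)=6, clip(-6,-3,6)=-3, clip(2,-3,6)=2 -> [4, 6, -3, 2]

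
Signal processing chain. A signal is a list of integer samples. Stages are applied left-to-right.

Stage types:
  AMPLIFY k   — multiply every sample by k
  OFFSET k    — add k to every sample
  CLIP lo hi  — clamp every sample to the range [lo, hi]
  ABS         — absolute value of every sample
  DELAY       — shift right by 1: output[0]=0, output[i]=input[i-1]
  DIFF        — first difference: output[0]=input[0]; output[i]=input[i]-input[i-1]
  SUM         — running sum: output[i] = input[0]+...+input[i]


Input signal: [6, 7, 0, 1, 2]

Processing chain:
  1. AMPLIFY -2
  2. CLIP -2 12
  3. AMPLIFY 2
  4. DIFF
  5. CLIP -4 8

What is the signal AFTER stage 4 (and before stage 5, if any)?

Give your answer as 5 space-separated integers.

Input: [6, 7, 0, 1, 2]
Stage 1 (AMPLIFY -2): 6*-2=-12, 7*-2=-14, 0*-2=0, 1*-2=-2, 2*-2=-4 -> [-12, -14, 0, -2, -4]
Stage 2 (CLIP -2 12): clip(-12,-2,12)=-2, clip(-14,-2,12)=-2, clip(0,-2,12)=0, clip(-2,-2,12)=-2, clip(-4,-2,12)=-2 -> [-2, -2, 0, -2, -2]
Stage 3 (AMPLIFY 2): -2*2=-4, -2*2=-4, 0*2=0, -2*2=-4, -2*2=-4 -> [-4, -4, 0, -4, -4]
Stage 4 (DIFF): s[0]=-4, -4--4=0, 0--4=4, -4-0=-4, -4--4=0 -> [-4, 0, 4, -4, 0]

Answer: -4 0 4 -4 0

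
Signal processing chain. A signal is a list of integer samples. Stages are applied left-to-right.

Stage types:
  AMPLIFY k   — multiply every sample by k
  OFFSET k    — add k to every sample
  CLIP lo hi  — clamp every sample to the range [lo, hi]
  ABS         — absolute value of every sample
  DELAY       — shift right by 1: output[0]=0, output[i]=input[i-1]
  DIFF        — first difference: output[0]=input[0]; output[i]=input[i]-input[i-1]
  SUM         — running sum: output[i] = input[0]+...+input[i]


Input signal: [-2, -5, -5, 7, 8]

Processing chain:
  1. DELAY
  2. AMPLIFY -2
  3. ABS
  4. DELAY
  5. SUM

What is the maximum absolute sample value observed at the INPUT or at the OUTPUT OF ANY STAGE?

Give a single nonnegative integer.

Input: [-2, -5, -5, 7, 8] (max |s|=8)
Stage 1 (DELAY): [0, -2, -5, -5, 7] = [0, -2, -5, -5, 7] -> [0, -2, -5, -5, 7] (max |s|=7)
Stage 2 (AMPLIFY -2): 0*-2=0, -2*-2=4, -5*-2=10, -5*-2=10, 7*-2=-14 -> [0, 4, 10, 10, -14] (max |s|=14)
Stage 3 (ABS): |0|=0, |4|=4, |10|=10, |10|=10, |-14|=14 -> [0, 4, 10, 10, 14] (max |s|=14)
Stage 4 (DELAY): [0, 0, 4, 10, 10] = [0, 0, 4, 10, 10] -> [0, 0, 4, 10, 10] (max |s|=10)
Stage 5 (SUM): sum[0..0]=0, sum[0..1]=0, sum[0..2]=4, sum[0..3]=14, sum[0..4]=24 -> [0, 0, 4, 14, 24] (max |s|=24)
Overall max amplitude: 24

Answer: 24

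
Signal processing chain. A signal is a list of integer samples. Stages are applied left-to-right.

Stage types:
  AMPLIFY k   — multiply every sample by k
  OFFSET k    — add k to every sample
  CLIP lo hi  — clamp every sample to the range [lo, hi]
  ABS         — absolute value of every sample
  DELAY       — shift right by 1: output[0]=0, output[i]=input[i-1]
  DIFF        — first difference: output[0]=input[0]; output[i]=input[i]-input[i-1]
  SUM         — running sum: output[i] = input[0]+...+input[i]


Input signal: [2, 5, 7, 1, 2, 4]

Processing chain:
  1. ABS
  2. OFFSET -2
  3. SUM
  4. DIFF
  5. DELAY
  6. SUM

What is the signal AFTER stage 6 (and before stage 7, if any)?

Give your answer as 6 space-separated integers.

Answer: 0 0 3 8 7 7

Derivation:
Input: [2, 5, 7, 1, 2, 4]
Stage 1 (ABS): |2|=2, |5|=5, |7|=7, |1|=1, |2|=2, |4|=4 -> [2, 5, 7, 1, 2, 4]
Stage 2 (OFFSET -2): 2+-2=0, 5+-2=3, 7+-2=5, 1+-2=-1, 2+-2=0, 4+-2=2 -> [0, 3, 5, -1, 0, 2]
Stage 3 (SUM): sum[0..0]=0, sum[0..1]=3, sum[0..2]=8, sum[0..3]=7, sum[0..4]=7, sum[0..5]=9 -> [0, 3, 8, 7, 7, 9]
Stage 4 (DIFF): s[0]=0, 3-0=3, 8-3=5, 7-8=-1, 7-7=0, 9-7=2 -> [0, 3, 5, -1, 0, 2]
Stage 5 (DELAY): [0, 0, 3, 5, -1, 0] = [0, 0, 3, 5, -1, 0] -> [0, 0, 3, 5, -1, 0]
Stage 6 (SUM): sum[0..0]=0, sum[0..1]=0, sum[0..2]=3, sum[0..3]=8, sum[0..4]=7, sum[0..5]=7 -> [0, 0, 3, 8, 7, 7]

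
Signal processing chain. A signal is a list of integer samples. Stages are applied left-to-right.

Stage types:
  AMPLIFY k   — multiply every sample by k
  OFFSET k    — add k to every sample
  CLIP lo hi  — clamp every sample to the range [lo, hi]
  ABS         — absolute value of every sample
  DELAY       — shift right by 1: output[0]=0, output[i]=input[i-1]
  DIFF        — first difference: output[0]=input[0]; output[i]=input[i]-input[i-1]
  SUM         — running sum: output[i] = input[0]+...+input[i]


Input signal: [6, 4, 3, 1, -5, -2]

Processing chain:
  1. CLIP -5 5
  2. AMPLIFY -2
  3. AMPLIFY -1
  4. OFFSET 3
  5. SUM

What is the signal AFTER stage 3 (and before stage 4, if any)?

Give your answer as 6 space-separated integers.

Input: [6, 4, 3, 1, -5, -2]
Stage 1 (CLIP -5 5): clip(6,-5,5)=5, clip(4,-5,5)=4, clip(3,-5,5)=3, clip(1,-5,5)=1, clip(-5,-5,5)=-5, clip(-2,-5,5)=-2 -> [5, 4, 3, 1, -5, -2]
Stage 2 (AMPLIFY -2): 5*-2=-10, 4*-2=-8, 3*-2=-6, 1*-2=-2, -5*-2=10, -2*-2=4 -> [-10, -8, -6, -2, 10, 4]
Stage 3 (AMPLIFY -1): -10*-1=10, -8*-1=8, -6*-1=6, -2*-1=2, 10*-1=-10, 4*-1=-4 -> [10, 8, 6, 2, -10, -4]

Answer: 10 8 6 2 -10 -4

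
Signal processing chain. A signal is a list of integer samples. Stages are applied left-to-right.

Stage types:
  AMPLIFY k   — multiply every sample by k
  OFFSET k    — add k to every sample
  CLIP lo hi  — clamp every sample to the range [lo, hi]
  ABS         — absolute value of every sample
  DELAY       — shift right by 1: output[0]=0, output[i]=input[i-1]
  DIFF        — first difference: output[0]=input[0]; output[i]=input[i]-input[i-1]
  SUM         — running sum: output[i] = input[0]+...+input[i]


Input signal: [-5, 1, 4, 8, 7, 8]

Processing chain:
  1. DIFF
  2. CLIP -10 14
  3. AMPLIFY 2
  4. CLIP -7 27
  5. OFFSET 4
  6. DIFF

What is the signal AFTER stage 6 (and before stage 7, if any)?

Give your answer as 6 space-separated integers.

Answer: -3 19 -6 2 -10 4

Derivation:
Input: [-5, 1, 4, 8, 7, 8]
Stage 1 (DIFF): s[0]=-5, 1--5=6, 4-1=3, 8-4=4, 7-8=-1, 8-7=1 -> [-5, 6, 3, 4, -1, 1]
Stage 2 (CLIP -10 14): clip(-5,-10,14)=-5, clip(6,-10,14)=6, clip(3,-10,14)=3, clip(4,-10,14)=4, clip(-1,-10,14)=-1, clip(1,-10,14)=1 -> [-5, 6, 3, 4, -1, 1]
Stage 3 (AMPLIFY 2): -5*2=-10, 6*2=12, 3*2=6, 4*2=8, -1*2=-2, 1*2=2 -> [-10, 12, 6, 8, -2, 2]
Stage 4 (CLIP -7 27): clip(-10,-7,27)=-7, clip(12,-7,27)=12, clip(6,-7,27)=6, clip(8,-7,27)=8, clip(-2,-7,27)=-2, clip(2,-7,27)=2 -> [-7, 12, 6, 8, -2, 2]
Stage 5 (OFFSET 4): -7+4=-3, 12+4=16, 6+4=10, 8+4=12, -2+4=2, 2+4=6 -> [-3, 16, 10, 12, 2, 6]
Stage 6 (DIFF): s[0]=-3, 16--3=19, 10-16=-6, 12-10=2, 2-12=-10, 6-2=4 -> [-3, 19, -6, 2, -10, 4]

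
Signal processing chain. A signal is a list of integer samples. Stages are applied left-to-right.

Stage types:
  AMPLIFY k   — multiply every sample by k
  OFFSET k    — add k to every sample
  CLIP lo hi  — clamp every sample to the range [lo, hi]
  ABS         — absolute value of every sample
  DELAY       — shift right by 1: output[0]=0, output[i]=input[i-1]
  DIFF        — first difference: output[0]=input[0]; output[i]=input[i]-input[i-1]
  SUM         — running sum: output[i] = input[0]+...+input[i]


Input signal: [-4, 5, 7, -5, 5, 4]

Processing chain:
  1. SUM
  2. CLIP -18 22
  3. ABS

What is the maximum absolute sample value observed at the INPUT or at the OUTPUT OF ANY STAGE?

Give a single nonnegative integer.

Answer: 12

Derivation:
Input: [-4, 5, 7, -5, 5, 4] (max |s|=7)
Stage 1 (SUM): sum[0..0]=-4, sum[0..1]=1, sum[0..2]=8, sum[0..3]=3, sum[0..4]=8, sum[0..5]=12 -> [-4, 1, 8, 3, 8, 12] (max |s|=12)
Stage 2 (CLIP -18 22): clip(-4,-18,22)=-4, clip(1,-18,22)=1, clip(8,-18,22)=8, clip(3,-18,22)=3, clip(8,-18,22)=8, clip(12,-18,22)=12 -> [-4, 1, 8, 3, 8, 12] (max |s|=12)
Stage 3 (ABS): |-4|=4, |1|=1, |8|=8, |3|=3, |8|=8, |12|=12 -> [4, 1, 8, 3, 8, 12] (max |s|=12)
Overall max amplitude: 12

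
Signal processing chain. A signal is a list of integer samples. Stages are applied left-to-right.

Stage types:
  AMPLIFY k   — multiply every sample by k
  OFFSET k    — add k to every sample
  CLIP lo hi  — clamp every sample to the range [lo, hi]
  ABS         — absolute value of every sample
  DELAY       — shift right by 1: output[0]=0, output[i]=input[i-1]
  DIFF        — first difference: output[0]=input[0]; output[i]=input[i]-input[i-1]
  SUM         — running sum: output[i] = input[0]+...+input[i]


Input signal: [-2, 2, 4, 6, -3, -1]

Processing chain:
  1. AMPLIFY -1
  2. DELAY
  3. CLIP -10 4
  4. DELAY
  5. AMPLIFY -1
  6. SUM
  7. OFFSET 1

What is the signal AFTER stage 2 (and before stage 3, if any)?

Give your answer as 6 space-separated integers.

Input: [-2, 2, 4, 6, -3, -1]
Stage 1 (AMPLIFY -1): -2*-1=2, 2*-1=-2, 4*-1=-4, 6*-1=-6, -3*-1=3, -1*-1=1 -> [2, -2, -4, -6, 3, 1]
Stage 2 (DELAY): [0, 2, -2, -4, -6, 3] = [0, 2, -2, -4, -6, 3] -> [0, 2, -2, -4, -6, 3]

Answer: 0 2 -2 -4 -6 3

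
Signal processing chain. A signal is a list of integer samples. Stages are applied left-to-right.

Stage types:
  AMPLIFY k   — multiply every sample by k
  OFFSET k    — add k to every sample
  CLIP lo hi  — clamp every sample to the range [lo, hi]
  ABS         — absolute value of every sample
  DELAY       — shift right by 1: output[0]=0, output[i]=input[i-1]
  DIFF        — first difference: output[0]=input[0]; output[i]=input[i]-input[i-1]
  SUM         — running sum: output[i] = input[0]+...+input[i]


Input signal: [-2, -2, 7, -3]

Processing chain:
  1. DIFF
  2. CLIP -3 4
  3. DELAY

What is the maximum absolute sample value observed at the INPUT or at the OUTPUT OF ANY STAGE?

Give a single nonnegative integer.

Answer: 10

Derivation:
Input: [-2, -2, 7, -3] (max |s|=7)
Stage 1 (DIFF): s[0]=-2, -2--2=0, 7--2=9, -3-7=-10 -> [-2, 0, 9, -10] (max |s|=10)
Stage 2 (CLIP -3 4): clip(-2,-3,4)=-2, clip(0,-3,4)=0, clip(9,-3,4)=4, clip(-10,-3,4)=-3 -> [-2, 0, 4, -3] (max |s|=4)
Stage 3 (DELAY): [0, -2, 0, 4] = [0, -2, 0, 4] -> [0, -2, 0, 4] (max |s|=4)
Overall max amplitude: 10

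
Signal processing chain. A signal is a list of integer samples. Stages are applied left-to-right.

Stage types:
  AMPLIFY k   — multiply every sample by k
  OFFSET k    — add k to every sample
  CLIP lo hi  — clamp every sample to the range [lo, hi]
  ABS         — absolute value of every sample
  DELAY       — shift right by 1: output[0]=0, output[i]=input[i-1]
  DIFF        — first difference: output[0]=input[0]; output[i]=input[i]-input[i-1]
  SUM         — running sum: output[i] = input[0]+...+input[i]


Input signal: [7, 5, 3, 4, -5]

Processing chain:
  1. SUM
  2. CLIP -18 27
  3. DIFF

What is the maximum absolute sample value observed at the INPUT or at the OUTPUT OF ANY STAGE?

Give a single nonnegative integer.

Answer: 19

Derivation:
Input: [7, 5, 3, 4, -5] (max |s|=7)
Stage 1 (SUM): sum[0..0]=7, sum[0..1]=12, sum[0..2]=15, sum[0..3]=19, sum[0..4]=14 -> [7, 12, 15, 19, 14] (max |s|=19)
Stage 2 (CLIP -18 27): clip(7,-18,27)=7, clip(12,-18,27)=12, clip(15,-18,27)=15, clip(19,-18,27)=19, clip(14,-18,27)=14 -> [7, 12, 15, 19, 14] (max |s|=19)
Stage 3 (DIFF): s[0]=7, 12-7=5, 15-12=3, 19-15=4, 14-19=-5 -> [7, 5, 3, 4, -5] (max |s|=7)
Overall max amplitude: 19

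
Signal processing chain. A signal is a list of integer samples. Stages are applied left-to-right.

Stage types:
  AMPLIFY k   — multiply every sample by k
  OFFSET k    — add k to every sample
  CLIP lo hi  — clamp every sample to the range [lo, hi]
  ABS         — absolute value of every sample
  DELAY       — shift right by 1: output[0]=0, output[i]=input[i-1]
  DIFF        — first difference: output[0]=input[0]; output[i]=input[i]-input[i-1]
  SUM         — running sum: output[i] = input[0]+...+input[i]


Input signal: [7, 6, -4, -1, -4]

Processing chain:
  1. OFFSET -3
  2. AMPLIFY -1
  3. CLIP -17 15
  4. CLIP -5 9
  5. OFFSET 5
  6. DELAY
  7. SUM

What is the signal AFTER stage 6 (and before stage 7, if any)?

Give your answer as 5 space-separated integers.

Input: [7, 6, -4, -1, -4]
Stage 1 (OFFSET -3): 7+-3=4, 6+-3=3, -4+-3=-7, -1+-3=-4, -4+-3=-7 -> [4, 3, -7, -4, -7]
Stage 2 (AMPLIFY -1): 4*-1=-4, 3*-1=-3, -7*-1=7, -4*-1=4, -7*-1=7 -> [-4, -3, 7, 4, 7]
Stage 3 (CLIP -17 15): clip(-4,-17,15)=-4, clip(-3,-17,15)=-3, clip(7,-17,15)=7, clip(4,-17,15)=4, clip(7,-17,15)=7 -> [-4, -3, 7, 4, 7]
Stage 4 (CLIP -5 9): clip(-4,-5,9)=-4, clip(-3,-5,9)=-3, clip(7,-5,9)=7, clip(4,-5,9)=4, clip(7,-5,9)=7 -> [-4, -3, 7, 4, 7]
Stage 5 (OFFSET 5): -4+5=1, -3+5=2, 7+5=12, 4+5=9, 7+5=12 -> [1, 2, 12, 9, 12]
Stage 6 (DELAY): [0, 1, 2, 12, 9] = [0, 1, 2, 12, 9] -> [0, 1, 2, 12, 9]

Answer: 0 1 2 12 9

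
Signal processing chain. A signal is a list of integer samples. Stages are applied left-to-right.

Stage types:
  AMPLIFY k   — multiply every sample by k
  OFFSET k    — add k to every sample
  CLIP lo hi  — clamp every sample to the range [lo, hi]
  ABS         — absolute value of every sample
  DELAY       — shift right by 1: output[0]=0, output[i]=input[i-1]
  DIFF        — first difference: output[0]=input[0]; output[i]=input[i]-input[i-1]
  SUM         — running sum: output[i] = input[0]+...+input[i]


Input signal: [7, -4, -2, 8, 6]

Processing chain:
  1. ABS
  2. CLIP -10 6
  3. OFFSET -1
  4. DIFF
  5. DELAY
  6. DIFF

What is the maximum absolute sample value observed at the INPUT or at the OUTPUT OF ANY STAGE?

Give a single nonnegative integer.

Input: [7, -4, -2, 8, 6] (max |s|=8)
Stage 1 (ABS): |7|=7, |-4|=4, |-2|=2, |8|=8, |6|=6 -> [7, 4, 2, 8, 6] (max |s|=8)
Stage 2 (CLIP -10 6): clip(7,-10,6)=6, clip(4,-10,6)=4, clip(2,-10,6)=2, clip(8,-10,6)=6, clip(6,-10,6)=6 -> [6, 4, 2, 6, 6] (max |s|=6)
Stage 3 (OFFSET -1): 6+-1=5, 4+-1=3, 2+-1=1, 6+-1=5, 6+-1=5 -> [5, 3, 1, 5, 5] (max |s|=5)
Stage 4 (DIFF): s[0]=5, 3-5=-2, 1-3=-2, 5-1=4, 5-5=0 -> [5, -2, -2, 4, 0] (max |s|=5)
Stage 5 (DELAY): [0, 5, -2, -2, 4] = [0, 5, -2, -2, 4] -> [0, 5, -2, -2, 4] (max |s|=5)
Stage 6 (DIFF): s[0]=0, 5-0=5, -2-5=-7, -2--2=0, 4--2=6 -> [0, 5, -7, 0, 6] (max |s|=7)
Overall max amplitude: 8

Answer: 8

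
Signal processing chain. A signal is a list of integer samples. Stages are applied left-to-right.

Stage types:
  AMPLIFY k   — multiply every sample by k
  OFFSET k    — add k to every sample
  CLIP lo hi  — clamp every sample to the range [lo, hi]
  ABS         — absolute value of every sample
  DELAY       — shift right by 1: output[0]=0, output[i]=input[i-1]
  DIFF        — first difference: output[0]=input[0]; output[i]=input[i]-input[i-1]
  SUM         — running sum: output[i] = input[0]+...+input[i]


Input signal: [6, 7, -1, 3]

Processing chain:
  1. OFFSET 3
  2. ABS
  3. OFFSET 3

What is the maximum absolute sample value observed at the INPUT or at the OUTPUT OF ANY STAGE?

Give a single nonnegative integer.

Input: [6, 7, -1, 3] (max |s|=7)
Stage 1 (OFFSET 3): 6+3=9, 7+3=10, -1+3=2, 3+3=6 -> [9, 10, 2, 6] (max |s|=10)
Stage 2 (ABS): |9|=9, |10|=10, |2|=2, |6|=6 -> [9, 10, 2, 6] (max |s|=10)
Stage 3 (OFFSET 3): 9+3=12, 10+3=13, 2+3=5, 6+3=9 -> [12, 13, 5, 9] (max |s|=13)
Overall max amplitude: 13

Answer: 13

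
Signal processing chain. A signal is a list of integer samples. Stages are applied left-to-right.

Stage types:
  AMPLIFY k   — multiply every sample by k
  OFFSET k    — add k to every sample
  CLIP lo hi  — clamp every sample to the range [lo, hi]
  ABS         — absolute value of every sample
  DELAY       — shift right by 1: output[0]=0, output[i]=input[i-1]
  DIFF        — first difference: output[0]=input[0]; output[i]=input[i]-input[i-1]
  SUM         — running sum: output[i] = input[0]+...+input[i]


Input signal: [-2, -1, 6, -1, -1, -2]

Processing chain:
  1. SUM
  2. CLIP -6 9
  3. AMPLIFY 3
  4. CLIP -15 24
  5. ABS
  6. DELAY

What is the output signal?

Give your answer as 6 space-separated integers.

Answer: 0 6 9 9 6 3

Derivation:
Input: [-2, -1, 6, -1, -1, -2]
Stage 1 (SUM): sum[0..0]=-2, sum[0..1]=-3, sum[0..2]=3, sum[0..3]=2, sum[0..4]=1, sum[0..5]=-1 -> [-2, -3, 3, 2, 1, -1]
Stage 2 (CLIP -6 9): clip(-2,-6,9)=-2, clip(-3,-6,9)=-3, clip(3,-6,9)=3, clip(2,-6,9)=2, clip(1,-6,9)=1, clip(-1,-6,9)=-1 -> [-2, -3, 3, 2, 1, -1]
Stage 3 (AMPLIFY 3): -2*3=-6, -3*3=-9, 3*3=9, 2*3=6, 1*3=3, -1*3=-3 -> [-6, -9, 9, 6, 3, -3]
Stage 4 (CLIP -15 24): clip(-6,-15,24)=-6, clip(-9,-15,24)=-9, clip(9,-15,24)=9, clip(6,-15,24)=6, clip(3,-15,24)=3, clip(-3,-15,24)=-3 -> [-6, -9, 9, 6, 3, -3]
Stage 5 (ABS): |-6|=6, |-9|=9, |9|=9, |6|=6, |3|=3, |-3|=3 -> [6, 9, 9, 6, 3, 3]
Stage 6 (DELAY): [0, 6, 9, 9, 6, 3] = [0, 6, 9, 9, 6, 3] -> [0, 6, 9, 9, 6, 3]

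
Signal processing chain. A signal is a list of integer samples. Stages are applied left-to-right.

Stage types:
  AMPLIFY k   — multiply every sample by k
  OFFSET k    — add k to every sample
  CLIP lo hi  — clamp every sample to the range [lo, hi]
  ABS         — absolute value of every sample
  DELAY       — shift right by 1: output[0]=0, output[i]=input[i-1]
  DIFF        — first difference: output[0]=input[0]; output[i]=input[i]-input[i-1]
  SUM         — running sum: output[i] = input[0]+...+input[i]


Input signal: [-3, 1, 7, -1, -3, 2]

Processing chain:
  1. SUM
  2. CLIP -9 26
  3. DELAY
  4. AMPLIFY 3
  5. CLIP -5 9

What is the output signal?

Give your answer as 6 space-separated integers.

Input: [-3, 1, 7, -1, -3, 2]
Stage 1 (SUM): sum[0..0]=-3, sum[0..1]=-2, sum[0..2]=5, sum[0..3]=4, sum[0..4]=1, sum[0..5]=3 -> [-3, -2, 5, 4, 1, 3]
Stage 2 (CLIP -9 26): clip(-3,-9,26)=-3, clip(-2,-9,26)=-2, clip(5,-9,26)=5, clip(4,-9,26)=4, clip(1,-9,26)=1, clip(3,-9,26)=3 -> [-3, -2, 5, 4, 1, 3]
Stage 3 (DELAY): [0, -3, -2, 5, 4, 1] = [0, -3, -2, 5, 4, 1] -> [0, -3, -2, 5, 4, 1]
Stage 4 (AMPLIFY 3): 0*3=0, -3*3=-9, -2*3=-6, 5*3=15, 4*3=12, 1*3=3 -> [0, -9, -6, 15, 12, 3]
Stage 5 (CLIP -5 9): clip(0,-5,9)=0, clip(-9,-5,9)=-5, clip(-6,-5,9)=-5, clip(15,-5,9)=9, clip(12,-5,9)=9, clip(3,-5,9)=3 -> [0, -5, -5, 9, 9, 3]

Answer: 0 -5 -5 9 9 3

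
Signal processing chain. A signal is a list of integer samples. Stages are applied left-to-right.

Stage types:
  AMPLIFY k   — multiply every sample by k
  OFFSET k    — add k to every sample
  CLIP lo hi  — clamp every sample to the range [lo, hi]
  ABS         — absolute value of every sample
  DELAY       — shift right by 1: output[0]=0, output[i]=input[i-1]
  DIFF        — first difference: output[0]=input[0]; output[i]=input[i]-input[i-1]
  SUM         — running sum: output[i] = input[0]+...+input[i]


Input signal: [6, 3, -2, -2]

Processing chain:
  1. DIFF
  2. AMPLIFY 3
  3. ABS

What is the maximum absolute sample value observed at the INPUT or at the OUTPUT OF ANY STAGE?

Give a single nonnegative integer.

Answer: 18

Derivation:
Input: [6, 3, -2, -2] (max |s|=6)
Stage 1 (DIFF): s[0]=6, 3-6=-3, -2-3=-5, -2--2=0 -> [6, -3, -5, 0] (max |s|=6)
Stage 2 (AMPLIFY 3): 6*3=18, -3*3=-9, -5*3=-15, 0*3=0 -> [18, -9, -15, 0] (max |s|=18)
Stage 3 (ABS): |18|=18, |-9|=9, |-15|=15, |0|=0 -> [18, 9, 15, 0] (max |s|=18)
Overall max amplitude: 18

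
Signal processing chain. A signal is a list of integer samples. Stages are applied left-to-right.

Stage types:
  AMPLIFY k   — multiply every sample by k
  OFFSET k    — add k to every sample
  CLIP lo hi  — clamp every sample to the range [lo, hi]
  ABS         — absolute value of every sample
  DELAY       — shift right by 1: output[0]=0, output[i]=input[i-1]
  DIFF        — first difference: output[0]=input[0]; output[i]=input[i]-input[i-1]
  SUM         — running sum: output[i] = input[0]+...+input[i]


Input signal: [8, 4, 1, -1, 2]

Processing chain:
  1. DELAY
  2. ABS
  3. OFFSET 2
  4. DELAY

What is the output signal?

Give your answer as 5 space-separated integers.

Answer: 0 2 10 6 3

Derivation:
Input: [8, 4, 1, -1, 2]
Stage 1 (DELAY): [0, 8, 4, 1, -1] = [0, 8, 4, 1, -1] -> [0, 8, 4, 1, -1]
Stage 2 (ABS): |0|=0, |8|=8, |4|=4, |1|=1, |-1|=1 -> [0, 8, 4, 1, 1]
Stage 3 (OFFSET 2): 0+2=2, 8+2=10, 4+2=6, 1+2=3, 1+2=3 -> [2, 10, 6, 3, 3]
Stage 4 (DELAY): [0, 2, 10, 6, 3] = [0, 2, 10, 6, 3] -> [0, 2, 10, 6, 3]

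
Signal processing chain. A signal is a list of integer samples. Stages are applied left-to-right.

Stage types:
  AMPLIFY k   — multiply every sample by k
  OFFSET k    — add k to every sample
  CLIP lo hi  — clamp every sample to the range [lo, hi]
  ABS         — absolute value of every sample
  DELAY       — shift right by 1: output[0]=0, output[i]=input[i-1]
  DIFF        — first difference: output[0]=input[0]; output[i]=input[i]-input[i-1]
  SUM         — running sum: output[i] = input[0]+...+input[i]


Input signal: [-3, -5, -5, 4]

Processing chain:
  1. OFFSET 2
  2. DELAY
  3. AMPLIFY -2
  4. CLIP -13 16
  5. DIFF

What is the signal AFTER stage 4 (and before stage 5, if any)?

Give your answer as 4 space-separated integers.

Answer: 0 2 6 6

Derivation:
Input: [-3, -5, -5, 4]
Stage 1 (OFFSET 2): -3+2=-1, -5+2=-3, -5+2=-3, 4+2=6 -> [-1, -3, -3, 6]
Stage 2 (DELAY): [0, -1, -3, -3] = [0, -1, -3, -3] -> [0, -1, -3, -3]
Stage 3 (AMPLIFY -2): 0*-2=0, -1*-2=2, -3*-2=6, -3*-2=6 -> [0, 2, 6, 6]
Stage 4 (CLIP -13 16): clip(0,-13,16)=0, clip(2,-13,16)=2, clip(6,-13,16)=6, clip(6,-13,16)=6 -> [0, 2, 6, 6]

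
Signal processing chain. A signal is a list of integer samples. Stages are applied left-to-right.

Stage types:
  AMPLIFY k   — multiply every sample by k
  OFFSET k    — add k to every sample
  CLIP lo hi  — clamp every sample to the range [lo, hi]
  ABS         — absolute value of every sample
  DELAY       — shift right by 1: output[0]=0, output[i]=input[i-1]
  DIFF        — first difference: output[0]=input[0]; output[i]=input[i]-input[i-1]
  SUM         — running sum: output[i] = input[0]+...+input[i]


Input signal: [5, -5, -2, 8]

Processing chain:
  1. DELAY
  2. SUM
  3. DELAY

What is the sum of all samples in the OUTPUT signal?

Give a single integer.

Answer: 5

Derivation:
Input: [5, -5, -2, 8]
Stage 1 (DELAY): [0, 5, -5, -2] = [0, 5, -5, -2] -> [0, 5, -5, -2]
Stage 2 (SUM): sum[0..0]=0, sum[0..1]=5, sum[0..2]=0, sum[0..3]=-2 -> [0, 5, 0, -2]
Stage 3 (DELAY): [0, 0, 5, 0] = [0, 0, 5, 0] -> [0, 0, 5, 0]
Output sum: 5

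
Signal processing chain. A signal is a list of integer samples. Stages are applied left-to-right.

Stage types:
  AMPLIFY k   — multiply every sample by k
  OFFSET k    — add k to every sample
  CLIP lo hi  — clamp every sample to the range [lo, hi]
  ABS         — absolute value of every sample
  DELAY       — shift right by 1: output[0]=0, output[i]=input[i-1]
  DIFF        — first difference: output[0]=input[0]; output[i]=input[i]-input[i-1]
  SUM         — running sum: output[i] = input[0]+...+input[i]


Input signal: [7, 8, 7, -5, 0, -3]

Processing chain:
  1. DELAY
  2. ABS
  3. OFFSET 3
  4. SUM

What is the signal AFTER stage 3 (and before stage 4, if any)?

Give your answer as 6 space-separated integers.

Input: [7, 8, 7, -5, 0, -3]
Stage 1 (DELAY): [0, 7, 8, 7, -5, 0] = [0, 7, 8, 7, -5, 0] -> [0, 7, 8, 7, -5, 0]
Stage 2 (ABS): |0|=0, |7|=7, |8|=8, |7|=7, |-5|=5, |0|=0 -> [0, 7, 8, 7, 5, 0]
Stage 3 (OFFSET 3): 0+3=3, 7+3=10, 8+3=11, 7+3=10, 5+3=8, 0+3=3 -> [3, 10, 11, 10, 8, 3]

Answer: 3 10 11 10 8 3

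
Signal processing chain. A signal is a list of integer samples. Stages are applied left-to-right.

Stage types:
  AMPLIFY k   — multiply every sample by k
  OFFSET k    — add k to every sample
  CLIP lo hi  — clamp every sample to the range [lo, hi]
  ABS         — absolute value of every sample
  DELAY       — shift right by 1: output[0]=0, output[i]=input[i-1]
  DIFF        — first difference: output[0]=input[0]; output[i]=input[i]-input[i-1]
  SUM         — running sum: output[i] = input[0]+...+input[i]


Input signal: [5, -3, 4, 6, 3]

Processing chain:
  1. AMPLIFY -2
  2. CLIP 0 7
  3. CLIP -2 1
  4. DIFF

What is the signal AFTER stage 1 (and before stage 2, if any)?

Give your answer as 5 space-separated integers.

Answer: -10 6 -8 -12 -6

Derivation:
Input: [5, -3, 4, 6, 3]
Stage 1 (AMPLIFY -2): 5*-2=-10, -3*-2=6, 4*-2=-8, 6*-2=-12, 3*-2=-6 -> [-10, 6, -8, -12, -6]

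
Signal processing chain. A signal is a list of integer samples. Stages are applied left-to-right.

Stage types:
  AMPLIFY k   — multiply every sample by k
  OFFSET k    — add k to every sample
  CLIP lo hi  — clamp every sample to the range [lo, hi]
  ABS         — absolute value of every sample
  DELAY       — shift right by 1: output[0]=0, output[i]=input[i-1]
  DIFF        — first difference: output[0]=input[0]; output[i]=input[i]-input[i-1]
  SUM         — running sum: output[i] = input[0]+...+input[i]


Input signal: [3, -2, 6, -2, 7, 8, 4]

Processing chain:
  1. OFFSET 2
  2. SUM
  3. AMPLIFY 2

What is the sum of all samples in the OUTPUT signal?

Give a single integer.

Input: [3, -2, 6, -2, 7, 8, 4]
Stage 1 (OFFSET 2): 3+2=5, -2+2=0, 6+2=8, -2+2=0, 7+2=9, 8+2=10, 4+2=6 -> [5, 0, 8, 0, 9, 10, 6]
Stage 2 (SUM): sum[0..0]=5, sum[0..1]=5, sum[0..2]=13, sum[0..3]=13, sum[0..4]=22, sum[0..5]=32, sum[0..6]=38 -> [5, 5, 13, 13, 22, 32, 38]
Stage 3 (AMPLIFY 2): 5*2=10, 5*2=10, 13*2=26, 13*2=26, 22*2=44, 32*2=64, 38*2=76 -> [10, 10, 26, 26, 44, 64, 76]
Output sum: 256

Answer: 256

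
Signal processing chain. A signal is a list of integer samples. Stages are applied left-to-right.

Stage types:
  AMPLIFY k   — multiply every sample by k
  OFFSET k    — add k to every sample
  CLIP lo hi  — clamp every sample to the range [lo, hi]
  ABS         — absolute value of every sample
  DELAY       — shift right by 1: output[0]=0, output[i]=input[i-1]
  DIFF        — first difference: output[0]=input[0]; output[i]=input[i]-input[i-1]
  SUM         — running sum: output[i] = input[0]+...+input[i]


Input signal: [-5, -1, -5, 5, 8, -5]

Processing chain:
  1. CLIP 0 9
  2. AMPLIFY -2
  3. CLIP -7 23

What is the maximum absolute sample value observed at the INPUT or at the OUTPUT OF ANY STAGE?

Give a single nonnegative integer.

Input: [-5, -1, -5, 5, 8, -5] (max |s|=8)
Stage 1 (CLIP 0 9): clip(-5,0,9)=0, clip(-1,0,9)=0, clip(-5,0,9)=0, clip(5,0,9)=5, clip(8,0,9)=8, clip(-5,0,9)=0 -> [0, 0, 0, 5, 8, 0] (max |s|=8)
Stage 2 (AMPLIFY -2): 0*-2=0, 0*-2=0, 0*-2=0, 5*-2=-10, 8*-2=-16, 0*-2=0 -> [0, 0, 0, -10, -16, 0] (max |s|=16)
Stage 3 (CLIP -7 23): clip(0,-7,23)=0, clip(0,-7,23)=0, clip(0,-7,23)=0, clip(-10,-7,23)=-7, clip(-16,-7,23)=-7, clip(0,-7,23)=0 -> [0, 0, 0, -7, -7, 0] (max |s|=7)
Overall max amplitude: 16

Answer: 16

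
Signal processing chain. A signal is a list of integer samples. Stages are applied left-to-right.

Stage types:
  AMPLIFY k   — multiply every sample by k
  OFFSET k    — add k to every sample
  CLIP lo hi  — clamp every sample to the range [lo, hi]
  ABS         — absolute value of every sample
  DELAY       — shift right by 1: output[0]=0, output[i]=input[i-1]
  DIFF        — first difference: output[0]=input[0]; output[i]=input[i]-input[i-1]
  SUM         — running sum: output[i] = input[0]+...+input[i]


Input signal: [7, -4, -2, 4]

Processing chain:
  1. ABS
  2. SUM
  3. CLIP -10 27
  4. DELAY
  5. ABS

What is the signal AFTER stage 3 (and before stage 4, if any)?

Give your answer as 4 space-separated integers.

Input: [7, -4, -2, 4]
Stage 1 (ABS): |7|=7, |-4|=4, |-2|=2, |4|=4 -> [7, 4, 2, 4]
Stage 2 (SUM): sum[0..0]=7, sum[0..1]=11, sum[0..2]=13, sum[0..3]=17 -> [7, 11, 13, 17]
Stage 3 (CLIP -10 27): clip(7,-10,27)=7, clip(11,-10,27)=11, clip(13,-10,27)=13, clip(17,-10,27)=17 -> [7, 11, 13, 17]

Answer: 7 11 13 17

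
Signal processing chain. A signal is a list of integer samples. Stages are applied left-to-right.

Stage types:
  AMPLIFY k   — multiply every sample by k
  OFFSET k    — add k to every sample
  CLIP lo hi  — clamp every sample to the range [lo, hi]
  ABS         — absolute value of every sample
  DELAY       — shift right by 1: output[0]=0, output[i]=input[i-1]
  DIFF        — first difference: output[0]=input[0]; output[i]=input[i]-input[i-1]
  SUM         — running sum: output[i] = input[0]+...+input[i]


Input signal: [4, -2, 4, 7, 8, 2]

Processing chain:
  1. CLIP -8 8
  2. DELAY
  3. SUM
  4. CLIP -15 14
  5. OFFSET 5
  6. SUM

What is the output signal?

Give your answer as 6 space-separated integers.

Answer: 5 14 21 32 50 69

Derivation:
Input: [4, -2, 4, 7, 8, 2]
Stage 1 (CLIP -8 8): clip(4,-8,8)=4, clip(-2,-8,8)=-2, clip(4,-8,8)=4, clip(7,-8,8)=7, clip(8,-8,8)=8, clip(2,-8,8)=2 -> [4, -2, 4, 7, 8, 2]
Stage 2 (DELAY): [0, 4, -2, 4, 7, 8] = [0, 4, -2, 4, 7, 8] -> [0, 4, -2, 4, 7, 8]
Stage 3 (SUM): sum[0..0]=0, sum[0..1]=4, sum[0..2]=2, sum[0..3]=6, sum[0..4]=13, sum[0..5]=21 -> [0, 4, 2, 6, 13, 21]
Stage 4 (CLIP -15 14): clip(0,-15,14)=0, clip(4,-15,14)=4, clip(2,-15,14)=2, clip(6,-15,14)=6, clip(13,-15,14)=13, clip(21,-15,14)=14 -> [0, 4, 2, 6, 13, 14]
Stage 5 (OFFSET 5): 0+5=5, 4+5=9, 2+5=7, 6+5=11, 13+5=18, 14+5=19 -> [5, 9, 7, 11, 18, 19]
Stage 6 (SUM): sum[0..0]=5, sum[0..1]=14, sum[0..2]=21, sum[0..3]=32, sum[0..4]=50, sum[0..5]=69 -> [5, 14, 21, 32, 50, 69]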